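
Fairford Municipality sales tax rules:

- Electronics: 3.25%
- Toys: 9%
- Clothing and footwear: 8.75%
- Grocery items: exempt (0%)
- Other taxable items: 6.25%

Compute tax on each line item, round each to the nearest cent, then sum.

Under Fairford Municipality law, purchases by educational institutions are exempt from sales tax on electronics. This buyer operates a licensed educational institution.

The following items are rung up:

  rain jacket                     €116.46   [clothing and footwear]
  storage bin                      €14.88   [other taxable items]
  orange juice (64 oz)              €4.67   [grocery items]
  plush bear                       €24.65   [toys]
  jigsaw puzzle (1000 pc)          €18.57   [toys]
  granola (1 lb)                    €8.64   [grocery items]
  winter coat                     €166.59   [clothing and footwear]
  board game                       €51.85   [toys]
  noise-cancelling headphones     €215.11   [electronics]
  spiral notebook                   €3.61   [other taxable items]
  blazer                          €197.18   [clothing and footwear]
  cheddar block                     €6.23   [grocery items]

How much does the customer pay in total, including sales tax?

€880.18

Rain jacket €116.46: clothing and footwear → 8.75% → €10.19
Storage bin €14.88: other taxable items → 6.25% → €0.93
Orange juice (64 oz) €4.67: grocery items → 0% → €0.00
Plush bear €24.65: toys → 9% → €2.22
Jigsaw puzzle (1000 pc) €18.57: toys → 9% → €1.67
Granola (1 lb) €8.64: grocery items → 0% → €0.00
Winter coat €166.59: clothing and footwear → 8.75% → €14.58
Board game €51.85: toys → 9% → €4.67
Noise-cancelling headphones €215.11: electronics, buyer-exempt → 0% → €0.00
Spiral notebook €3.61: other taxable items → 6.25% → €0.23
Blazer €197.18: clothing and footwear → 8.75% → €17.25
Cheddar block €6.23: grocery items → 0% → €0.00
Subtotal = €828.44; tax = €51.74; total due = €880.18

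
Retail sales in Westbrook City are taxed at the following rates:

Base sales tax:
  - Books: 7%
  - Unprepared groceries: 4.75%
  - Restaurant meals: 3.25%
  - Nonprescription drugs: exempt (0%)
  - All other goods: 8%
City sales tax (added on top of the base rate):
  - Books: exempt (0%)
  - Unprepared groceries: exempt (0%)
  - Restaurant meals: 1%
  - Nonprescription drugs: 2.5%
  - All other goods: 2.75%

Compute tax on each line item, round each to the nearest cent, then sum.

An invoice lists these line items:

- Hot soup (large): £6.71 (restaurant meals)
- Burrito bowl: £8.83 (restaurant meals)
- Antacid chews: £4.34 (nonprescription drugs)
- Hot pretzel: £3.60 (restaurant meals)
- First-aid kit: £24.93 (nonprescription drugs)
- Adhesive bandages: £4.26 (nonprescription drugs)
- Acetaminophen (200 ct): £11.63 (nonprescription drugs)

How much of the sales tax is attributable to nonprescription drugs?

£1.13

Antacid chews £4.34: nonprescription drugs → 0% + 2.5% city = 2.5% → £0.11
First-aid kit £24.93: nonprescription drugs → 0% + 2.5% city = 2.5% → £0.62
Adhesive bandages £4.26: nonprescription drugs → 0% + 2.5% city = 2.5% → £0.11
Acetaminophen (200 ct) £11.63: nonprescription drugs → 0% + 2.5% city = 2.5% → £0.29
Tax on nonprescription drugs = £0.11 + £0.62 + £0.11 + £0.29 = £1.13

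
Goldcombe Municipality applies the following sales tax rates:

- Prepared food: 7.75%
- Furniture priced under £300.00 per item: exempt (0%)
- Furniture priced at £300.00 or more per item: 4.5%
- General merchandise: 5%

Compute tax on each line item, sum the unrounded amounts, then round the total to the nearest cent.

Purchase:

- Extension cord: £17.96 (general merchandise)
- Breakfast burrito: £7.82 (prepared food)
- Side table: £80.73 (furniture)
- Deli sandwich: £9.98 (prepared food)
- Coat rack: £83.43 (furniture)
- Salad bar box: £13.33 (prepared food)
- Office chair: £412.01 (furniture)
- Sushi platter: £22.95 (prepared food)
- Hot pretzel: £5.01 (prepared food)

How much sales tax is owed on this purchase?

£24.02

Extension cord £17.96: general merchandise → 5% → £0.898
Breakfast burrito £7.82: prepared food → 7.75% → £0.60605
Side table £80.73: furniture, under £300.00 → 0% → £0.00
Deli sandwich £9.98: prepared food → 7.75% → £0.77345
Coat rack £83.43: furniture, under £300.00 → 0% → £0.00
Salad bar box £13.33: prepared food → 7.75% → £1.033075
Office chair £412.01: furniture, £300.00 or more → 4.5% → £18.54045
Sushi platter £22.95: prepared food → 7.75% → £1.778625
Hot pretzel £5.01: prepared food → 7.75% → £0.388275
Unrounded tax sum = £24.017925 → £24.02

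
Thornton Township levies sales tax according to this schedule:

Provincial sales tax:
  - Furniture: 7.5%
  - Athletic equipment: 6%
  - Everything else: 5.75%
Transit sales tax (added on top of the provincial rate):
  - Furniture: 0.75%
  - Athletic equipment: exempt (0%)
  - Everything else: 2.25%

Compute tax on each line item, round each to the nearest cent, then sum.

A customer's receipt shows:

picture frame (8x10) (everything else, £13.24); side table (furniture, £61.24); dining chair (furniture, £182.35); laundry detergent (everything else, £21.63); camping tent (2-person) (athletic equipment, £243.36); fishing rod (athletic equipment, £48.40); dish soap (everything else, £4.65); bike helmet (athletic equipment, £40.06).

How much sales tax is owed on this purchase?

£43.15

Picture frame (8x10) £13.24: everything else → 5.75% + 2.25% transit = 8% → £1.06
Side table £61.24: furniture → 7.5% + 0.75% transit = 8.25% → £5.05
Dining chair £182.35: furniture → 7.5% + 0.75% transit = 8.25% → £15.04
Laundry detergent £21.63: everything else → 5.75% + 2.25% transit = 8% → £1.73
Camping tent (2-person) £243.36: athletic equipment → 6% + 0% transit = 6% → £14.60
Fishing rod £48.40: athletic equipment → 6% + 0% transit = 6% → £2.90
Dish soap £4.65: everything else → 5.75% + 2.25% transit = 8% → £0.37
Bike helmet £40.06: athletic equipment → 6% + 0% transit = 6% → £2.40
Total tax = £1.06 + £5.05 + £15.04 + £1.73 + £14.60 + £2.90 + £0.37 + £2.40 = £43.15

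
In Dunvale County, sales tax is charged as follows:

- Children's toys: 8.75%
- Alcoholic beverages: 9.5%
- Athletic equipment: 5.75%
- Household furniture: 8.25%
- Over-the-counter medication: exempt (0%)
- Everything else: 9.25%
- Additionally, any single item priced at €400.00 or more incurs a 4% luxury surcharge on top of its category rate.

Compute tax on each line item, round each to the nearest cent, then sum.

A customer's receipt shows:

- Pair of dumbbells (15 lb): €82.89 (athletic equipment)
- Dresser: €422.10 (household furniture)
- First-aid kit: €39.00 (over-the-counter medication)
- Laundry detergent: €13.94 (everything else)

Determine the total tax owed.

€57.77

Pair of dumbbells (15 lb) €82.89: athletic equipment → 5.75% → €4.77
Dresser €422.10: household furniture → 8.25% + 4% surcharge = 12.25% → €51.71
First-aid kit €39.00: over-the-counter medication → 0% → €0.00
Laundry detergent €13.94: everything else → 9.25% → €1.29
Total tax = €4.77 + €51.71 + €1.29 = €57.77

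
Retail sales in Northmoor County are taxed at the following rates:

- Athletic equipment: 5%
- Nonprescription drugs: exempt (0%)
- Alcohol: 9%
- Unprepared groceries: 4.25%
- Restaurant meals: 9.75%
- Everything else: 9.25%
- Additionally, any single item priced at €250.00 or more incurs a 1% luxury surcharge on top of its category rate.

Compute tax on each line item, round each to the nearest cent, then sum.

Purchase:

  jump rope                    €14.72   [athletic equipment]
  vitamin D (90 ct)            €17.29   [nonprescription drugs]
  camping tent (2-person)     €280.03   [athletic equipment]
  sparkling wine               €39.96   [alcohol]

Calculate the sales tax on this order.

Jump rope €14.72: athletic equipment → 5% → €0.74
Vitamin D (90 ct) €17.29: nonprescription drugs → 0% → €0.00
Camping tent (2-person) €280.03: athletic equipment → 5% + 1% surcharge = 6% → €16.80
Sparkling wine €39.96: alcohol → 9% → €3.60
Total tax = €0.74 + €16.80 + €3.60 = €21.14

€21.14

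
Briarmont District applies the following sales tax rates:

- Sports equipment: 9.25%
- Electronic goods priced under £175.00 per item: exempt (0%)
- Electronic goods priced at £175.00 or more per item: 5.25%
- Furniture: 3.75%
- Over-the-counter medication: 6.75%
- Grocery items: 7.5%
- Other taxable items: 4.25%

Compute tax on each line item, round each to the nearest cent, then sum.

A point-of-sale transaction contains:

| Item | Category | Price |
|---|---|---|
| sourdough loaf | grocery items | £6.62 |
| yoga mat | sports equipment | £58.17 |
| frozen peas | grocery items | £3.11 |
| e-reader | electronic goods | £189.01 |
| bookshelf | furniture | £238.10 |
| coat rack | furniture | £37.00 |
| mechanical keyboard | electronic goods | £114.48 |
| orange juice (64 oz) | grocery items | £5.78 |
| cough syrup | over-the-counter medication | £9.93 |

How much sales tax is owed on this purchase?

Sourdough loaf £6.62: grocery items → 7.5% → £0.50
Yoga mat £58.17: sports equipment → 9.25% → £5.38
Frozen peas £3.11: grocery items → 7.5% → £0.23
E-reader £189.01: electronic goods, £175.00 or more → 5.25% → £9.92
Bookshelf £238.10: furniture → 3.75% → £8.93
Coat rack £37.00: furniture → 3.75% → £1.39
Mechanical keyboard £114.48: electronic goods, under £175.00 → 0% → £0.00
Orange juice (64 oz) £5.78: grocery items → 7.5% → £0.43
Cough syrup £9.93: over-the-counter medication → 6.75% → £0.67
Total tax = £0.50 + £5.38 + £0.23 + £9.92 + £8.93 + £1.39 + £0.43 + £0.67 = £27.45

£27.45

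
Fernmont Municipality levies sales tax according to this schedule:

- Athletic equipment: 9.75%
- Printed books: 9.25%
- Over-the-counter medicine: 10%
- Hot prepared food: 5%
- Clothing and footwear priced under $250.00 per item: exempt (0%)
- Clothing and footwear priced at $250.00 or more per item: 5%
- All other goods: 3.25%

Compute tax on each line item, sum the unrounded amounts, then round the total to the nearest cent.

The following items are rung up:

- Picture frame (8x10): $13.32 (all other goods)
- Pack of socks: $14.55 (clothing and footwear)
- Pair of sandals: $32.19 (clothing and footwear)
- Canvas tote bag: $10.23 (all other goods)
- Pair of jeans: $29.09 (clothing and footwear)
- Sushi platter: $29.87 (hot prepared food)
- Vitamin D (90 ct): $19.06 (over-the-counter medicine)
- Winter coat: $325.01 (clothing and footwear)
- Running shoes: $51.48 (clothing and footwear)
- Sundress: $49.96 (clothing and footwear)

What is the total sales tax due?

Picture frame (8x10) $13.32: all other goods → 3.25% → $0.4329
Pack of socks $14.55: clothing and footwear, under $250.00 → 0% → $0.00
Pair of sandals $32.19: clothing and footwear, under $250.00 → 0% → $0.00
Canvas tote bag $10.23: all other goods → 3.25% → $0.332475
Pair of jeans $29.09: clothing and footwear, under $250.00 → 0% → $0.00
Sushi platter $29.87: hot prepared food → 5% → $1.4935
Vitamin D (90 ct) $19.06: over-the-counter medicine → 10% → $1.906
Winter coat $325.01: clothing and footwear, $250.00 or more → 5% → $16.2505
Running shoes $51.48: clothing and footwear, under $250.00 → 0% → $0.00
Sundress $49.96: clothing and footwear, under $250.00 → 0% → $0.00
Unrounded tax sum = $20.415375 → $20.42

$20.42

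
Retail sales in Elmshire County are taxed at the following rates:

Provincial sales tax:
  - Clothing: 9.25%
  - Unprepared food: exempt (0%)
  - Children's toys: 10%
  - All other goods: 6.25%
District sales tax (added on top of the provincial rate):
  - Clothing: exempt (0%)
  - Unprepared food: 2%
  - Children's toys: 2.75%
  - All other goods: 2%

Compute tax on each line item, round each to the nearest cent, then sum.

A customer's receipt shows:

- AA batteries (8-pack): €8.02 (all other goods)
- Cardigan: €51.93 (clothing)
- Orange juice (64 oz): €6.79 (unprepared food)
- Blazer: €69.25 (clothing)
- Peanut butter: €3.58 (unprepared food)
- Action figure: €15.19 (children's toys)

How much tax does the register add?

AA batteries (8-pack) €8.02: all other goods → 6.25% + 2% district = 8.25% → €0.66
Cardigan €51.93: clothing → 9.25% + 0% district = 9.25% → €4.80
Orange juice (64 oz) €6.79: unprepared food → 0% + 2% district = 2% → €0.14
Blazer €69.25: clothing → 9.25% + 0% district = 9.25% → €6.41
Peanut butter €3.58: unprepared food → 0% + 2% district = 2% → €0.07
Action figure €15.19: children's toys → 10% + 2.75% district = 12.75% → €1.94
Total tax = €0.66 + €4.80 + €0.14 + €6.41 + €0.07 + €1.94 = €14.02

€14.02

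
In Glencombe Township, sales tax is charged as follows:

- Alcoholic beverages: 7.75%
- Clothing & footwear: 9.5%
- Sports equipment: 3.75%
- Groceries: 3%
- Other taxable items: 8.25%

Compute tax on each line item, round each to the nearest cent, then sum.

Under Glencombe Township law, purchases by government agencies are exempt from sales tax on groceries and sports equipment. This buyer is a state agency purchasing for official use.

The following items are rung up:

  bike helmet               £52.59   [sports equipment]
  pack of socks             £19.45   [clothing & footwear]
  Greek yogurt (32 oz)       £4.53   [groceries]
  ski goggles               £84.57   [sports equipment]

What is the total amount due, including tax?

Bike helmet £52.59: sports equipment, buyer-exempt → 0% → £0.00
Pack of socks £19.45: clothing & footwear → 9.5% → £1.85
Greek yogurt (32 oz) £4.53: groceries, buyer-exempt → 0% → £0.00
Ski goggles £84.57: sports equipment, buyer-exempt → 0% → £0.00
Subtotal = £161.14; tax = £1.85; total due = £162.99

£162.99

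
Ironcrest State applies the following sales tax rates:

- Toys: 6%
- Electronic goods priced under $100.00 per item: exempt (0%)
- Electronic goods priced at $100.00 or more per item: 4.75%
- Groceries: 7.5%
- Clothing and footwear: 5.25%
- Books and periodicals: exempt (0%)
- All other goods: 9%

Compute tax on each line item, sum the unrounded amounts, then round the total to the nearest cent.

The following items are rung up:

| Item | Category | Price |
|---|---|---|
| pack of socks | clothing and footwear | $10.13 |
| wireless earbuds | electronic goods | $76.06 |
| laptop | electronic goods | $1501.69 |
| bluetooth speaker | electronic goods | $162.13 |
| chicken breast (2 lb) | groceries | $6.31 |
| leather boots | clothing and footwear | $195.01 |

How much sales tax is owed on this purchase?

Pack of socks $10.13: clothing and footwear → 5.25% → $0.531825
Wireless earbuds $76.06: electronic goods, under $100.00 → 0% → $0.00
Laptop $1501.69: electronic goods, $100.00 or more → 4.75% → $71.330275
Bluetooth speaker $162.13: electronic goods, $100.00 or more → 4.75% → $7.701175
Chicken breast (2 lb) $6.31: groceries → 7.5% → $0.47325
Leather boots $195.01: clothing and footwear → 5.25% → $10.238025
Unrounded tax sum = $90.27455 → $90.27

$90.27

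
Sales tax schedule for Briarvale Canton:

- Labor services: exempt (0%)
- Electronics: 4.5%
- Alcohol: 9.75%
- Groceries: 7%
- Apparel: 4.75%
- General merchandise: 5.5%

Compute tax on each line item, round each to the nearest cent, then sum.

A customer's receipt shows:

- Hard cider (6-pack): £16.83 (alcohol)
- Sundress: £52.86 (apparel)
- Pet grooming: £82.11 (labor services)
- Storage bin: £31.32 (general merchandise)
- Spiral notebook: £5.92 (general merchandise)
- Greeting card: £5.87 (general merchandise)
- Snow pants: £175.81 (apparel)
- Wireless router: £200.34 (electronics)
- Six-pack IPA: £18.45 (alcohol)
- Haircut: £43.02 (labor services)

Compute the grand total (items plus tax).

Hard cider (6-pack) £16.83: alcohol → 9.75% → £1.64
Sundress £52.86: apparel → 4.75% → £2.51
Pet grooming £82.11: labor services → 0% → £0.00
Storage bin £31.32: general merchandise → 5.5% → £1.72
Spiral notebook £5.92: general merchandise → 5.5% → £0.33
Greeting card £5.87: general merchandise → 5.5% → £0.32
Snow pants £175.81: apparel → 4.75% → £8.35
Wireless router £200.34: electronics → 4.5% → £9.02
Six-pack IPA £18.45: alcohol → 9.75% → £1.80
Haircut £43.02: labor services → 0% → £0.00
Subtotal = £632.53; tax = £25.69; total due = £658.22

£658.22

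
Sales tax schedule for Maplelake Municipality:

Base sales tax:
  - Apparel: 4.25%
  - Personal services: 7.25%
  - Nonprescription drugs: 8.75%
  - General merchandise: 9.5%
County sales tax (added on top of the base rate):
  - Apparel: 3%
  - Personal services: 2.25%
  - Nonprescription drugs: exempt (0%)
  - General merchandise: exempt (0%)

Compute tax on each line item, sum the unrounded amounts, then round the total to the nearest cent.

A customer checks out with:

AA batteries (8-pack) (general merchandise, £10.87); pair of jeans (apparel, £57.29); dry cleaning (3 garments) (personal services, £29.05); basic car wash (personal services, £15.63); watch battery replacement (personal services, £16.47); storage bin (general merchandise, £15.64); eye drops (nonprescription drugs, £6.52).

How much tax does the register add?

AA batteries (8-pack) £10.87: general merchandise → 9.5% + 0% county = 9.5% → £1.03265
Pair of jeans £57.29: apparel → 4.25% + 3% county = 7.25% → £4.153525
Dry cleaning (3 garments) £29.05: personal services → 7.25% + 2.25% county = 9.5% → £2.75975
Basic car wash £15.63: personal services → 7.25% + 2.25% county = 9.5% → £1.48485
Watch battery replacement £16.47: personal services → 7.25% + 2.25% county = 9.5% → £1.56465
Storage bin £15.64: general merchandise → 9.5% + 0% county = 9.5% → £1.4858
Eye drops £6.52: nonprescription drugs → 8.75% + 0% county = 8.75% → £0.5705
Unrounded tax sum = £13.051725 → £13.05

£13.05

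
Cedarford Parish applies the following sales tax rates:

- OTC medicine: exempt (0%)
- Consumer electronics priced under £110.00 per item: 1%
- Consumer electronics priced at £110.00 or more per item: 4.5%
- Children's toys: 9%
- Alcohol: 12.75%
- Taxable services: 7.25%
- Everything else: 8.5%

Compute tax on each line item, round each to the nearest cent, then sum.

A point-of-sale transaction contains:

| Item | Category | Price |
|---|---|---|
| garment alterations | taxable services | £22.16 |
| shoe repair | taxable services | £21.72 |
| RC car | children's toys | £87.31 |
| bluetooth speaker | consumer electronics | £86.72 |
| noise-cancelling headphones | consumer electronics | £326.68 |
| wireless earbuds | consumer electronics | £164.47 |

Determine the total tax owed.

£34.01

Garment alterations £22.16: taxable services → 7.25% → £1.61
Shoe repair £21.72: taxable services → 7.25% → £1.57
RC car £87.31: children's toys → 9% → £7.86
Bluetooth speaker £86.72: consumer electronics, under £110.00 → 1% → £0.87
Noise-cancelling headphones £326.68: consumer electronics, £110.00 or more → 4.5% → £14.70
Wireless earbuds £164.47: consumer electronics, £110.00 or more → 4.5% → £7.40
Total tax = £1.61 + £1.57 + £7.86 + £0.87 + £14.70 + £7.40 = £34.01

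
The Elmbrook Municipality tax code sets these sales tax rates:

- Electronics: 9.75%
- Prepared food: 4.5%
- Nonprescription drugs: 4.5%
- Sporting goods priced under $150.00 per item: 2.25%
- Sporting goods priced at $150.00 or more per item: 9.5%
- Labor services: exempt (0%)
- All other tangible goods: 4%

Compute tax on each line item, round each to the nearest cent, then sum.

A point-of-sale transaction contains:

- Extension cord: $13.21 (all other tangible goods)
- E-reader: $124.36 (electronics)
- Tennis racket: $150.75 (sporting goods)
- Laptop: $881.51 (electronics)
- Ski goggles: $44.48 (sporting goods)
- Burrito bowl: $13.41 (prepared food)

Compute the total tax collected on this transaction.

$114.53

Extension cord $13.21: all other tangible goods → 4% → $0.53
E-reader $124.36: electronics → 9.75% → $12.13
Tennis racket $150.75: sporting goods, $150.00 or more → 9.5% → $14.32
Laptop $881.51: electronics → 9.75% → $85.95
Ski goggles $44.48: sporting goods, under $150.00 → 2.25% → $1.00
Burrito bowl $13.41: prepared food → 4.5% → $0.60
Total tax = $0.53 + $12.13 + $14.32 + $85.95 + $1.00 + $0.60 = $114.53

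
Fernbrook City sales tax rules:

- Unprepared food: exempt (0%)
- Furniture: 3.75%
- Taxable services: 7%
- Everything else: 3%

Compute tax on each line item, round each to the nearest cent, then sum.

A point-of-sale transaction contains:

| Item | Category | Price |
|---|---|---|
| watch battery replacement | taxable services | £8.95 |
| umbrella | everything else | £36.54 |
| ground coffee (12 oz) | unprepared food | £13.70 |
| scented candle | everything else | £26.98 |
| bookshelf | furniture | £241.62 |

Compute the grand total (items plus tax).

£339.39

Watch battery replacement £8.95: taxable services → 7% → £0.63
Umbrella £36.54: everything else → 3% → £1.10
Ground coffee (12 oz) £13.70: unprepared food → 0% → £0.00
Scented candle £26.98: everything else → 3% → £0.81
Bookshelf £241.62: furniture → 3.75% → £9.06
Subtotal = £327.79; tax = £11.60; total due = £339.39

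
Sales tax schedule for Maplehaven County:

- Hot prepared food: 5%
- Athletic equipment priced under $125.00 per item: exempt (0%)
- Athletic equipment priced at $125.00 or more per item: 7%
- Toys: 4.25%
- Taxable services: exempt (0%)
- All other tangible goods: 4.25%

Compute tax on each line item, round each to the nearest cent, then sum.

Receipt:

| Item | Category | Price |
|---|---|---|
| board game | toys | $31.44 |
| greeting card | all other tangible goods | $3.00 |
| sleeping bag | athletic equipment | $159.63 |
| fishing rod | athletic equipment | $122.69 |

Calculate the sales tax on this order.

Board game $31.44: toys → 4.25% → $1.34
Greeting card $3.00: all other tangible goods → 4.25% → $0.13
Sleeping bag $159.63: athletic equipment, $125.00 or more → 7% → $11.17
Fishing rod $122.69: athletic equipment, under $125.00 → 0% → $0.00
Total tax = $1.34 + $0.13 + $11.17 = $12.64

$12.64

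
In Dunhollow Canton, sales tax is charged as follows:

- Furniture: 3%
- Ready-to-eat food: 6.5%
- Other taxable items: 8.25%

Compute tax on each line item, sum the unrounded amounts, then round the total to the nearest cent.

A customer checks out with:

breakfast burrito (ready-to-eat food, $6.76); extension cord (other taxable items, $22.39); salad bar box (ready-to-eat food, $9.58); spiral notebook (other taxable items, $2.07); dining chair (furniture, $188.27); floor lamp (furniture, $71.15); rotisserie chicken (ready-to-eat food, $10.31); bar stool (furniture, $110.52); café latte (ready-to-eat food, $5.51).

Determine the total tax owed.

Breakfast burrito $6.76: ready-to-eat food → 6.5% → $0.4394
Extension cord $22.39: other taxable items → 8.25% → $1.847175
Salad bar box $9.58: ready-to-eat food → 6.5% → $0.6227
Spiral notebook $2.07: other taxable items → 8.25% → $0.170775
Dining chair $188.27: furniture → 3% → $5.6481
Floor lamp $71.15: furniture → 3% → $2.1345
Rotisserie chicken $10.31: ready-to-eat food → 6.5% → $0.67015
Bar stool $110.52: furniture → 3% → $3.3156
Café latte $5.51: ready-to-eat food → 6.5% → $0.35815
Unrounded tax sum = $15.20655 → $15.21

$15.21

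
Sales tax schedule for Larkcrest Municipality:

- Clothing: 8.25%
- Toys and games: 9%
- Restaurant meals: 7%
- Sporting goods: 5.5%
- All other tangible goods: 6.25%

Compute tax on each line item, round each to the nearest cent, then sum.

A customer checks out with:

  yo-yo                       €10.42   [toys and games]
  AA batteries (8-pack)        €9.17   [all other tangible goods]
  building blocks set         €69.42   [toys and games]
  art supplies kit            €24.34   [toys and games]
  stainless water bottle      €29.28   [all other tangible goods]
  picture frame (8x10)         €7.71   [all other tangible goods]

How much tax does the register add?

Yo-yo €10.42: toys and games → 9% → €0.94
AA batteries (8-pack) €9.17: all other tangible goods → 6.25% → €0.57
Building blocks set €69.42: toys and games → 9% → €6.25
Art supplies kit €24.34: toys and games → 9% → €2.19
Stainless water bottle €29.28: all other tangible goods → 6.25% → €1.83
Picture frame (8x10) €7.71: all other tangible goods → 6.25% → €0.48
Total tax = €0.94 + €0.57 + €6.25 + €2.19 + €1.83 + €0.48 = €12.26

€12.26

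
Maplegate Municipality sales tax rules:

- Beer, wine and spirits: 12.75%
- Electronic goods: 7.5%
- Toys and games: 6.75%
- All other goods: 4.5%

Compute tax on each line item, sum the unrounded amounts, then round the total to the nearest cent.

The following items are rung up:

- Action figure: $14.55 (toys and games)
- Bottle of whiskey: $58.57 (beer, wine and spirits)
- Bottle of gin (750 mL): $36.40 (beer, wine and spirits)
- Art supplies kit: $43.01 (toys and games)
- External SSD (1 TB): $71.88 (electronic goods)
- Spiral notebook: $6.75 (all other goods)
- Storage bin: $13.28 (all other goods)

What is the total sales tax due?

$22.29

Action figure $14.55: toys and games → 6.75% → $0.982125
Bottle of whiskey $58.57: beer, wine and spirits → 12.75% → $7.467675
Bottle of gin (750 mL) $36.40: beer, wine and spirits → 12.75% → $4.641
Art supplies kit $43.01: toys and games → 6.75% → $2.903175
External SSD (1 TB) $71.88: electronic goods → 7.5% → $5.391
Spiral notebook $6.75: all other goods → 4.5% → $0.30375
Storage bin $13.28: all other goods → 4.5% → $0.5976
Unrounded tax sum = $22.286325 → $22.29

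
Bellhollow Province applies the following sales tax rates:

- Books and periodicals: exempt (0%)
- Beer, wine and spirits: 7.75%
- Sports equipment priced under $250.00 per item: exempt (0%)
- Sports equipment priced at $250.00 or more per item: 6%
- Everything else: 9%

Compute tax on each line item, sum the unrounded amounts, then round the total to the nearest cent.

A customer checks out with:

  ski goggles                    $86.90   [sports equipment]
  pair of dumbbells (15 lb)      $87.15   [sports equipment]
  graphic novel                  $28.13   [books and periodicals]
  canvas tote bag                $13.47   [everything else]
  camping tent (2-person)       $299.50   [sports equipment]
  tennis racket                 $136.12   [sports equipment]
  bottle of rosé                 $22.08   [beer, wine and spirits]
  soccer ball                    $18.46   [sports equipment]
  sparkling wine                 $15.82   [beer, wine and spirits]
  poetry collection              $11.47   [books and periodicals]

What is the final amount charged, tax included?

Ski goggles $86.90: sports equipment, under $250.00 → 0% → $0.00
Pair of dumbbells (15 lb) $87.15: sports equipment, under $250.00 → 0% → $0.00
Graphic novel $28.13: books and periodicals → 0% → $0.00
Canvas tote bag $13.47: everything else → 9% → $1.2123
Camping tent (2-person) $299.50: sports equipment, $250.00 or more → 6% → $17.97
Tennis racket $136.12: sports equipment, under $250.00 → 0% → $0.00
Bottle of rosé $22.08: beer, wine and spirits → 7.75% → $1.7112
Soccer ball $18.46: sports equipment, under $250.00 → 0% → $0.00
Sparkling wine $15.82: beer, wine and spirits → 7.75% → $1.22605
Poetry collection $11.47: books and periodicals → 0% → $0.00
Subtotal = $719.10; unrounded tax = $22.11955 → $22.12; total due = $741.22

$741.22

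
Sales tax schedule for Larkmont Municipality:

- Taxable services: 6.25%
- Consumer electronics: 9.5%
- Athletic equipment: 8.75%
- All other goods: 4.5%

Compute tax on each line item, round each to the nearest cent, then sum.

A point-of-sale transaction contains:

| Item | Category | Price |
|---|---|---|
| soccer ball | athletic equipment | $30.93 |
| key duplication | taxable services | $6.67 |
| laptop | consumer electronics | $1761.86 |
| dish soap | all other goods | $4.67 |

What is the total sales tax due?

$170.72

Soccer ball $30.93: athletic equipment → 8.75% → $2.71
Key duplication $6.67: taxable services → 6.25% → $0.42
Laptop $1761.86: consumer electronics → 9.5% → $167.38
Dish soap $4.67: all other goods → 4.5% → $0.21
Total tax = $2.71 + $0.42 + $167.38 + $0.21 = $170.72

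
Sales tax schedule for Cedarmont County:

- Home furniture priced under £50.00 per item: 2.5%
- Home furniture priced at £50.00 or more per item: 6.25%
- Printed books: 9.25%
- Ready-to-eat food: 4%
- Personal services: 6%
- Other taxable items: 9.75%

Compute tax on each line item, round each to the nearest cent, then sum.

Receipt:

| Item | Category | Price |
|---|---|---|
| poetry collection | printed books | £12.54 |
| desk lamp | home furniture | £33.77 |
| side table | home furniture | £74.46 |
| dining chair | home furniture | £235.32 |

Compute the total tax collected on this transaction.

£21.36

Poetry collection £12.54: printed books → 9.25% → £1.16
Desk lamp £33.77: home furniture, under £50.00 → 2.5% → £0.84
Side table £74.46: home furniture, £50.00 or more → 6.25% → £4.65
Dining chair £235.32: home furniture, £50.00 or more → 6.25% → £14.71
Total tax = £1.16 + £0.84 + £4.65 + £14.71 = £21.36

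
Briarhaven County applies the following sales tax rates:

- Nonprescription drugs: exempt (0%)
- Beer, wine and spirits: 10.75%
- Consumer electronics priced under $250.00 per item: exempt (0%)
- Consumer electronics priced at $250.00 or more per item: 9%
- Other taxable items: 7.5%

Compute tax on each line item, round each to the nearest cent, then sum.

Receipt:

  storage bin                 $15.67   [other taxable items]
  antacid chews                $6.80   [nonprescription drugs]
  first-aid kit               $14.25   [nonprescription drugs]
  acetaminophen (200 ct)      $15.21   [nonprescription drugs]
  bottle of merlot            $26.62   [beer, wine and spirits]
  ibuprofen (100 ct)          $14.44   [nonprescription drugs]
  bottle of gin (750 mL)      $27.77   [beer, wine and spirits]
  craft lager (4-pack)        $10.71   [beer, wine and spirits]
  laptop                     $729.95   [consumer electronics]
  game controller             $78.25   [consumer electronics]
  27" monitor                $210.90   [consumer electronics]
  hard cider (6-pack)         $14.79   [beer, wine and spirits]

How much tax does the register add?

$75.47

Storage bin $15.67: other taxable items → 7.5% → $1.18
Antacid chews $6.80: nonprescription drugs → 0% → $0.00
First-aid kit $14.25: nonprescription drugs → 0% → $0.00
Acetaminophen (200 ct) $15.21: nonprescription drugs → 0% → $0.00
Bottle of merlot $26.62: beer, wine and spirits → 10.75% → $2.86
Ibuprofen (100 ct) $14.44: nonprescription drugs → 0% → $0.00
Bottle of gin (750 mL) $27.77: beer, wine and spirits → 10.75% → $2.99
Craft lager (4-pack) $10.71: beer, wine and spirits → 10.75% → $1.15
Laptop $729.95: consumer electronics, $250.00 or more → 9% → $65.70
Game controller $78.25: consumer electronics, under $250.00 → 0% → $0.00
27" monitor $210.90: consumer electronics, under $250.00 → 0% → $0.00
Hard cider (6-pack) $14.79: beer, wine and spirits → 10.75% → $1.59
Total tax = $1.18 + $2.86 + $2.99 + $1.15 + $65.70 + $1.59 = $75.47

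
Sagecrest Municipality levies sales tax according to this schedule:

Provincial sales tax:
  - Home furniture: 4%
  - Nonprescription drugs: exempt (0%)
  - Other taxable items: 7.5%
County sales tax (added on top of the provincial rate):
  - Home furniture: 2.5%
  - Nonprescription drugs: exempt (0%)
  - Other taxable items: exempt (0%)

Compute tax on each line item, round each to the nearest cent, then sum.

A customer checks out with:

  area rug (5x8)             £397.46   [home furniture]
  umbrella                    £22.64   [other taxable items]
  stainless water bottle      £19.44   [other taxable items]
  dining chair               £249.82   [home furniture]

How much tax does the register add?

Area rug (5x8) £397.46: home furniture → 4% + 2.5% county = 6.5% → £25.83
Umbrella £22.64: other taxable items → 7.5% + 0% county = 7.5% → £1.70
Stainless water bottle £19.44: other taxable items → 7.5% + 0% county = 7.5% → £1.46
Dining chair £249.82: home furniture → 4% + 2.5% county = 6.5% → £16.24
Total tax = £25.83 + £1.70 + £1.46 + £16.24 = £45.23

£45.23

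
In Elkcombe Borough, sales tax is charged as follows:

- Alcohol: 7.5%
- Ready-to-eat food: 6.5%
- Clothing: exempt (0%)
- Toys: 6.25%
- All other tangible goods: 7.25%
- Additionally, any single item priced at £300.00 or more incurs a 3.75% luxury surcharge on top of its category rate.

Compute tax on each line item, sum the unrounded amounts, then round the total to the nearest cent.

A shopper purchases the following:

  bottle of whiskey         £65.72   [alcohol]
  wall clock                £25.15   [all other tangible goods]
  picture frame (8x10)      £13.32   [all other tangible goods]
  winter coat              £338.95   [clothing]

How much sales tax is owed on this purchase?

Bottle of whiskey £65.72: alcohol → 7.5% → £4.929
Wall clock £25.15: all other tangible goods → 7.25% → £1.823375
Picture frame (8x10) £13.32: all other tangible goods → 7.25% → £0.9657
Winter coat £338.95: clothing → 0% + 3.75% surcharge = 3.75% → £12.710625
Unrounded tax sum = £20.4287 → £20.43

£20.43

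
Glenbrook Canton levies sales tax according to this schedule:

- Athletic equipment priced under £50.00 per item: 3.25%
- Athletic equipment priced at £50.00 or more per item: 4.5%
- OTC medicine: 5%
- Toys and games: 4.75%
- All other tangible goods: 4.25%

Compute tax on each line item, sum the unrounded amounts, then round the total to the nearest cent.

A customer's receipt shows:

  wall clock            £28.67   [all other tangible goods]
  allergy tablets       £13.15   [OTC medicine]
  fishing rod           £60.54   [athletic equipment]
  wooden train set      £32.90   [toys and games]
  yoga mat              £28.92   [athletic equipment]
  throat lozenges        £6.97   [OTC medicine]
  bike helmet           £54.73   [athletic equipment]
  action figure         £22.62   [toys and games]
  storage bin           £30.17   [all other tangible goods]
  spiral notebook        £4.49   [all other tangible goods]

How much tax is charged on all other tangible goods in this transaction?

Wall clock £28.67: all other tangible goods → 4.25% → £1.218475
Storage bin £30.17: all other tangible goods → 4.25% → £1.282225
Spiral notebook £4.49: all other tangible goods → 4.25% → £0.190825
Tax on all other tangible goods: unrounded sum = £2.691525 → £2.69

£2.69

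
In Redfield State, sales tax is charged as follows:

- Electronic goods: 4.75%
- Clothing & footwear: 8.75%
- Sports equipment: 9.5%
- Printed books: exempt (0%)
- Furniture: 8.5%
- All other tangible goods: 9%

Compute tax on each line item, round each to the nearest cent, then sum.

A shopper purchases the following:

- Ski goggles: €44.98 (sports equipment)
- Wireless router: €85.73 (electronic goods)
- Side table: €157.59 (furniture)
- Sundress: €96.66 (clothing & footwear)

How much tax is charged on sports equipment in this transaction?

€4.27

Ski goggles €44.98: sports equipment → 9.5% → €4.27
Tax on sports equipment = €4.27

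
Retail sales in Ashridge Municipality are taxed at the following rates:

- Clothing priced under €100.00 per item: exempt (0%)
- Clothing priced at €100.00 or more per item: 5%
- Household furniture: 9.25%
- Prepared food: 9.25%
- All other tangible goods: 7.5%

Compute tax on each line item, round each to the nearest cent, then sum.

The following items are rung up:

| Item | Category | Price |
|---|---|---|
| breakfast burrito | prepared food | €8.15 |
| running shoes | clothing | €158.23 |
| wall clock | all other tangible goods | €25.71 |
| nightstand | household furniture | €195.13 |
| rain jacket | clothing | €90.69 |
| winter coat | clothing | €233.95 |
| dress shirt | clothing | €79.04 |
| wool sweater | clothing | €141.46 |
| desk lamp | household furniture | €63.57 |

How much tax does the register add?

€53.29

Breakfast burrito €8.15: prepared food → 9.25% → €0.75
Running shoes €158.23: clothing, €100.00 or more → 5% → €7.91
Wall clock €25.71: all other tangible goods → 7.5% → €1.93
Nightstand €195.13: household furniture → 9.25% → €18.05
Rain jacket €90.69: clothing, under €100.00 → 0% → €0.00
Winter coat €233.95: clothing, €100.00 or more → 5% → €11.70
Dress shirt €79.04: clothing, under €100.00 → 0% → €0.00
Wool sweater €141.46: clothing, €100.00 or more → 5% → €7.07
Desk lamp €63.57: household furniture → 9.25% → €5.88
Total tax = €0.75 + €7.91 + €1.93 + €18.05 + €11.70 + €7.07 + €5.88 = €53.29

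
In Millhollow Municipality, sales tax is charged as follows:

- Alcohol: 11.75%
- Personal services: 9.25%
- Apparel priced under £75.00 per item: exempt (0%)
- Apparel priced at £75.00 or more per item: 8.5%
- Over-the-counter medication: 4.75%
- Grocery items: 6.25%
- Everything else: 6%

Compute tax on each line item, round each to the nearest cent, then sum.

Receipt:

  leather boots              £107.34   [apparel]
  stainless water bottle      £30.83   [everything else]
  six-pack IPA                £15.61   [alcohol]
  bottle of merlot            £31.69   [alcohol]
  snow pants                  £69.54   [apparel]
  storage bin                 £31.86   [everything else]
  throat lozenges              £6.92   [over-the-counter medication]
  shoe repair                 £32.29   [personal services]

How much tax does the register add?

Leather boots £107.34: apparel, £75.00 or more → 8.5% → £9.12
Stainless water bottle £30.83: everything else → 6% → £1.85
Six-pack IPA £15.61: alcohol → 11.75% → £1.83
Bottle of merlot £31.69: alcohol → 11.75% → £3.72
Snow pants £69.54: apparel, under £75.00 → 0% → £0.00
Storage bin £31.86: everything else → 6% → £1.91
Throat lozenges £6.92: over-the-counter medication → 4.75% → £0.33
Shoe repair £32.29: personal services → 9.25% → £2.99
Total tax = £9.12 + £1.85 + £1.83 + £3.72 + £1.91 + £0.33 + £2.99 = £21.75

£21.75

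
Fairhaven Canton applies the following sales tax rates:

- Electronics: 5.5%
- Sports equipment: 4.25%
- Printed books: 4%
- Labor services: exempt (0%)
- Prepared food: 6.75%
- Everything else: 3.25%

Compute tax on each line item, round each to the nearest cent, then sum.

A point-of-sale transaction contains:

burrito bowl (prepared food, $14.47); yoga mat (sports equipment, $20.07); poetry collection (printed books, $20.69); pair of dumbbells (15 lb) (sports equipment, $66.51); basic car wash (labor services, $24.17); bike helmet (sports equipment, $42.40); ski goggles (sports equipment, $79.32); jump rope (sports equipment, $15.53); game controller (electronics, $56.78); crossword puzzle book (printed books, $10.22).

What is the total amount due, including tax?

$365.01

Burrito bowl $14.47: prepared food → 6.75% → $0.98
Yoga mat $20.07: sports equipment → 4.25% → $0.85
Poetry collection $20.69: printed books → 4% → $0.83
Pair of dumbbells (15 lb) $66.51: sports equipment → 4.25% → $2.83
Basic car wash $24.17: labor services → 0% → $0.00
Bike helmet $42.40: sports equipment → 4.25% → $1.80
Ski goggles $79.32: sports equipment → 4.25% → $3.37
Jump rope $15.53: sports equipment → 4.25% → $0.66
Game controller $56.78: electronics → 5.5% → $3.12
Crossword puzzle book $10.22: printed books → 4% → $0.41
Subtotal = $350.16; tax = $14.85; total due = $365.01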